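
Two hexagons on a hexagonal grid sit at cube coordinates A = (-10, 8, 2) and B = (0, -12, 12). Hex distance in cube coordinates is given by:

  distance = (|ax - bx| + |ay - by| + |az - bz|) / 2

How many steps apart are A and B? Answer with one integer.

|ax - bx| = |-10 - 0| = 10
|ay - by| = |8 - (-12)| = 20
|az - bz| = |2 - 12| = 10
distance = (10 + 20 + 10) / 2 = 40 / 2 = 20

Answer: 20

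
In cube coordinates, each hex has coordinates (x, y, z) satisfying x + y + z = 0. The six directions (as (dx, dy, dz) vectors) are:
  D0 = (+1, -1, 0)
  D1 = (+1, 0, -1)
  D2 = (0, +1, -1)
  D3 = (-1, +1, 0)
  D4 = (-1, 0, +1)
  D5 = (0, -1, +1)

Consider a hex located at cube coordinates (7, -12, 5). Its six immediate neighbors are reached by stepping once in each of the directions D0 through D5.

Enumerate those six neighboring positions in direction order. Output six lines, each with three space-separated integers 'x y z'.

Center: (7, -12, 5). Add each direction:
  D0: (7, -12, 5) + (1, -1, 0) = (8, -13, 5)
  D1: (7, -12, 5) + (1, 0, -1) = (8, -12, 4)
  D2: (7, -12, 5) + (0, 1, -1) = (7, -11, 4)
  D3: (7, -12, 5) + (-1, 1, 0) = (6, -11, 5)
  D4: (7, -12, 5) + (-1, 0, 1) = (6, -12, 6)
  D5: (7, -12, 5) + (0, -1, 1) = (7, -13, 6)

Answer: 8 -13 5
8 -12 4
7 -11 4
6 -11 5
6 -12 6
7 -13 6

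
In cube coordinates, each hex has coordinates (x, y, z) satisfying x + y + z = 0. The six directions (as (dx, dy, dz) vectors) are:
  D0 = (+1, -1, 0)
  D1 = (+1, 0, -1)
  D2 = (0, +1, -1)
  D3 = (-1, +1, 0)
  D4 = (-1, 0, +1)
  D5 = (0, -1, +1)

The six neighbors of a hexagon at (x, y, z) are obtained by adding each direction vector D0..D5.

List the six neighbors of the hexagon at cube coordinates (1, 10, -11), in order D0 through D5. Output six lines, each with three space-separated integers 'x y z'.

Answer: 2 9 -11
2 10 -12
1 11 -12
0 11 -11
0 10 -10
1 9 -10

Derivation:
Center: (1, 10, -11). Add each direction:
  D0: (1, 10, -11) + (1, -1, 0) = (2, 9, -11)
  D1: (1, 10, -11) + (1, 0, -1) = (2, 10, -12)
  D2: (1, 10, -11) + (0, 1, -1) = (1, 11, -12)
  D3: (1, 10, -11) + (-1, 1, 0) = (0, 11, -11)
  D4: (1, 10, -11) + (-1, 0, 1) = (0, 10, -10)
  D5: (1, 10, -11) + (0, -1, 1) = (1, 9, -10)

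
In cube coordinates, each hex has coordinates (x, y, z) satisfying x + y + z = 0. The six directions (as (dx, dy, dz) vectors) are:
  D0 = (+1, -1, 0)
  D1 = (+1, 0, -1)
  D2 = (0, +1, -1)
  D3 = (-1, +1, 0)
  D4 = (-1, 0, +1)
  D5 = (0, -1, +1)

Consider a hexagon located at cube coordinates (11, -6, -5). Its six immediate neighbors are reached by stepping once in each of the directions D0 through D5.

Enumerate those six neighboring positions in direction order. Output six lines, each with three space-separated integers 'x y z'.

Answer: 12 -7 -5
12 -6 -6
11 -5 -6
10 -5 -5
10 -6 -4
11 -7 -4

Derivation:
Center: (11, -6, -5). Add each direction:
  D0: (11, -6, -5) + (1, -1, 0) = (12, -7, -5)
  D1: (11, -6, -5) + (1, 0, -1) = (12, -6, -6)
  D2: (11, -6, -5) + (0, 1, -1) = (11, -5, -6)
  D3: (11, -6, -5) + (-1, 1, 0) = (10, -5, -5)
  D4: (11, -6, -5) + (-1, 0, 1) = (10, -6, -4)
  D5: (11, -6, -5) + (0, -1, 1) = (11, -7, -4)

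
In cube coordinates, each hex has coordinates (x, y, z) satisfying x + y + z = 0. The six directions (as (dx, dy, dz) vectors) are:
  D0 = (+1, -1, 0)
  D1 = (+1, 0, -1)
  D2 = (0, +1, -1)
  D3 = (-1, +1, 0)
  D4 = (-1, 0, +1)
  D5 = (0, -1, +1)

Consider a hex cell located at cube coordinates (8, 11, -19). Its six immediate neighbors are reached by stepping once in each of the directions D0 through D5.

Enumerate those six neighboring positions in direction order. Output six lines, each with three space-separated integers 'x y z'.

Answer: 9 10 -19
9 11 -20
8 12 -20
7 12 -19
7 11 -18
8 10 -18

Derivation:
Center: (8, 11, -19). Add each direction:
  D0: (8, 11, -19) + (1, -1, 0) = (9, 10, -19)
  D1: (8, 11, -19) + (1, 0, -1) = (9, 11, -20)
  D2: (8, 11, -19) + (0, 1, -1) = (8, 12, -20)
  D3: (8, 11, -19) + (-1, 1, 0) = (7, 12, -19)
  D4: (8, 11, -19) + (-1, 0, 1) = (7, 11, -18)
  D5: (8, 11, -19) + (0, -1, 1) = (8, 10, -18)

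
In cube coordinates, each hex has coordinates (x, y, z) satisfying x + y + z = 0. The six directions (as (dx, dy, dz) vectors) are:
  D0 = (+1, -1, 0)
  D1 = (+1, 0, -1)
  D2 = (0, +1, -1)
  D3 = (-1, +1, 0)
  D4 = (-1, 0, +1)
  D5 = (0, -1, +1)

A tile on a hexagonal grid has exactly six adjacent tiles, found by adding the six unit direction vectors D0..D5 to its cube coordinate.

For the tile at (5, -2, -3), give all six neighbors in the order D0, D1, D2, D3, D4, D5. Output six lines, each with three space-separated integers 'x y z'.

Answer: 6 -3 -3
6 -2 -4
5 -1 -4
4 -1 -3
4 -2 -2
5 -3 -2

Derivation:
Center: (5, -2, -3). Add each direction:
  D0: (5, -2, -3) + (1, -1, 0) = (6, -3, -3)
  D1: (5, -2, -3) + (1, 0, -1) = (6, -2, -4)
  D2: (5, -2, -3) + (0, 1, -1) = (5, -1, -4)
  D3: (5, -2, -3) + (-1, 1, 0) = (4, -1, -3)
  D4: (5, -2, -3) + (-1, 0, 1) = (4, -2, -2)
  D5: (5, -2, -3) + (0, -1, 1) = (5, -3, -2)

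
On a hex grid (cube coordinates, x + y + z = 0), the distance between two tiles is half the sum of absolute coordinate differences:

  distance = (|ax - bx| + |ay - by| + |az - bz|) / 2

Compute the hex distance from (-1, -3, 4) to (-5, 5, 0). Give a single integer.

|ax - bx| = |-1 - (-5)| = 4
|ay - by| = |-3 - 5| = 8
|az - bz| = |4 - 0| = 4
distance = (4 + 8 + 4) / 2 = 16 / 2 = 8

Answer: 8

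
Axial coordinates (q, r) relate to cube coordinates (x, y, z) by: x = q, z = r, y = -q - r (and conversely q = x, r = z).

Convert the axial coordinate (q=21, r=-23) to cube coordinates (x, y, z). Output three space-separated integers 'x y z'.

x = q = 21
z = r = -23
y = -x - z = -(21) - (-23) = 2

Answer: 21 2 -23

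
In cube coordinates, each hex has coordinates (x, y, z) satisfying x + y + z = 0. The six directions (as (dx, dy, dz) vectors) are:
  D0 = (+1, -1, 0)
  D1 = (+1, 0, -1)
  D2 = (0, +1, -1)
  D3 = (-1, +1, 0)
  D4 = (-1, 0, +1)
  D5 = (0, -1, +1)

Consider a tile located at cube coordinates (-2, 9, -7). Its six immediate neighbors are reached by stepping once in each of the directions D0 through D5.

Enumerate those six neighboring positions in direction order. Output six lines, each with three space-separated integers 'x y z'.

Answer: -1 8 -7
-1 9 -8
-2 10 -8
-3 10 -7
-3 9 -6
-2 8 -6

Derivation:
Center: (-2, 9, -7). Add each direction:
  D0: (-2, 9, -7) + (1, -1, 0) = (-1, 8, -7)
  D1: (-2, 9, -7) + (1, 0, -1) = (-1, 9, -8)
  D2: (-2, 9, -7) + (0, 1, -1) = (-2, 10, -8)
  D3: (-2, 9, -7) + (-1, 1, 0) = (-3, 10, -7)
  D4: (-2, 9, -7) + (-1, 0, 1) = (-3, 9, -6)
  D5: (-2, 9, -7) + (0, -1, 1) = (-2, 8, -6)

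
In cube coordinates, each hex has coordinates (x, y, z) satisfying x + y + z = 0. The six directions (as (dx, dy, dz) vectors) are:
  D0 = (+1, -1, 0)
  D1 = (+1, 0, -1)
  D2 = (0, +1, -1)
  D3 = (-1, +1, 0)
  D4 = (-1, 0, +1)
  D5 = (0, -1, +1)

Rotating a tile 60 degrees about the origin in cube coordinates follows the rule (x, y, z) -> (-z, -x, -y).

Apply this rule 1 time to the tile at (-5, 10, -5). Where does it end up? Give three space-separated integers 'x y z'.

Start: (-5, 10, -5)
Step 1: (-5, 10, -5) -> (-(-5), -(-5), -(10)) = (5, 5, -10)

Answer: 5 5 -10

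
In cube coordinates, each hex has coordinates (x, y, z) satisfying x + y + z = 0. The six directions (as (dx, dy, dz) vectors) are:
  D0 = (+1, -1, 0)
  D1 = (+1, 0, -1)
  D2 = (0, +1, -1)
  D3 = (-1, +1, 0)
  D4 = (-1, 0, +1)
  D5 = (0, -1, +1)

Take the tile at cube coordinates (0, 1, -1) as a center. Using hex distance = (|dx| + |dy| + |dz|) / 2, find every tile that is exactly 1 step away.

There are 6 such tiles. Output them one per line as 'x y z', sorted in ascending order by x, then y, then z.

Answer: -1 1 0
-1 2 -1
0 0 0
0 2 -2
1 0 -1
1 1 -2

Derivation:
Walk ring at distance 1 from (0, 1, -1):
Start at center + D4*1 = (-1, 1, 0)
  hex 0: (-1, 1, 0)
  hex 1: (0, 0, 0)
  hex 2: (1, 0, -1)
  hex 3: (1, 1, -2)
  hex 4: (0, 2, -2)
  hex 5: (-1, 2, -1)
Sorted: 6 hexes.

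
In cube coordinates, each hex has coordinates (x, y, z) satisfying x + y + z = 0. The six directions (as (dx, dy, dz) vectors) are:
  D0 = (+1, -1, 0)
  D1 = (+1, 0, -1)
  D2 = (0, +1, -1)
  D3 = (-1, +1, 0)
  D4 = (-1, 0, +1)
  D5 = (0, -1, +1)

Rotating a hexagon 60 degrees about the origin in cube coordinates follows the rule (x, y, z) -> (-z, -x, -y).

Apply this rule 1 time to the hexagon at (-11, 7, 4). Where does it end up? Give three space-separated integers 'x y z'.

Start: (-11, 7, 4)
Step 1: (-11, 7, 4) -> (-(4), -(-11), -(7)) = (-4, 11, -7)

Answer: -4 11 -7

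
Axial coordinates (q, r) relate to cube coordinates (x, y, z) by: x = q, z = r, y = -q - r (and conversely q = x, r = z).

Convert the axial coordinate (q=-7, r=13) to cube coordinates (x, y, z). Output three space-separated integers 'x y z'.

x = q = -7
z = r = 13
y = -x - z = -(-7) - (13) = -6

Answer: -7 -6 13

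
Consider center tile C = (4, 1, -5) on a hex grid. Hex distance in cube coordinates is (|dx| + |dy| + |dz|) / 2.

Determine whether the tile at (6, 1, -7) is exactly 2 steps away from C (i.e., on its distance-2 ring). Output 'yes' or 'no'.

|px - cx| = |6 - 4| = 2
|py - cy| = |1 - 1| = 0
|pz - cz| = |-7 - (-5)| = 2
distance = (2+0+2)/2 = 4/2 = 2
radius = 2; distance == radius -> yes

Answer: yes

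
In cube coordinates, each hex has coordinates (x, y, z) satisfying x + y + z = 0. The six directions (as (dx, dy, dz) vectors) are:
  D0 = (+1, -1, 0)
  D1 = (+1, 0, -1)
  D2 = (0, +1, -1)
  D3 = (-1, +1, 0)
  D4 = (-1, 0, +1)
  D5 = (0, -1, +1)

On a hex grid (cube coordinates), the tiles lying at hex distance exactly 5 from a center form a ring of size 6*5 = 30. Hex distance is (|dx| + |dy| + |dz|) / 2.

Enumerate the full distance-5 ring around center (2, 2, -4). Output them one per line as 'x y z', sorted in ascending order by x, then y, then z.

Walk ring at distance 5 from (2, 2, -4):
Start at center + D4*5 = (-3, 2, 1)
  hex 0: (-3, 2, 1)
  hex 1: (-2, 1, 1)
  hex 2: (-1, 0, 1)
  hex 3: (0, -1, 1)
  hex 4: (1, -2, 1)
  hex 5: (2, -3, 1)
  hex 6: (3, -3, 0)
  hex 7: (4, -3, -1)
  hex 8: (5, -3, -2)
  hex 9: (6, -3, -3)
  hex 10: (7, -3, -4)
  hex 11: (7, -2, -5)
  hex 12: (7, -1, -6)
  hex 13: (7, 0, -7)
  hex 14: (7, 1, -8)
  hex 15: (7, 2, -9)
  hex 16: (6, 3, -9)
  hex 17: (5, 4, -9)
  hex 18: (4, 5, -9)
  hex 19: (3, 6, -9)
  hex 20: (2, 7, -9)
  hex 21: (1, 7, -8)
  hex 22: (0, 7, -7)
  hex 23: (-1, 7, -6)
  hex 24: (-2, 7, -5)
  hex 25: (-3, 7, -4)
  hex 26: (-3, 6, -3)
  hex 27: (-3, 5, -2)
  hex 28: (-3, 4, -1)
  hex 29: (-3, 3, 0)
Sorted: 30 hexes.

Answer: -3 2 1
-3 3 0
-3 4 -1
-3 5 -2
-3 6 -3
-3 7 -4
-2 1 1
-2 7 -5
-1 0 1
-1 7 -6
0 -1 1
0 7 -7
1 -2 1
1 7 -8
2 -3 1
2 7 -9
3 -3 0
3 6 -9
4 -3 -1
4 5 -9
5 -3 -2
5 4 -9
6 -3 -3
6 3 -9
7 -3 -4
7 -2 -5
7 -1 -6
7 0 -7
7 1 -8
7 2 -9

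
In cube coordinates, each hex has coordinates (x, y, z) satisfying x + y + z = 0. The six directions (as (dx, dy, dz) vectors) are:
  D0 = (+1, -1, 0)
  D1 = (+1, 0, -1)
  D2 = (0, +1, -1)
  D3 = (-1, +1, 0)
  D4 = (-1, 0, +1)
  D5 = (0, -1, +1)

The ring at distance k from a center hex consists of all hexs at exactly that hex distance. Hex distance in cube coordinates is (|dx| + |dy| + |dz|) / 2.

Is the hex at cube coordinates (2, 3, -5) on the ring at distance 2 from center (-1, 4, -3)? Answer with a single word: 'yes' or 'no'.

Answer: no

Derivation:
|px - cx| = |2 - (-1)| = 3
|py - cy| = |3 - 4| = 1
|pz - cz| = |-5 - (-3)| = 2
distance = (3+1+2)/2 = 6/2 = 3
radius = 2; distance != radius -> no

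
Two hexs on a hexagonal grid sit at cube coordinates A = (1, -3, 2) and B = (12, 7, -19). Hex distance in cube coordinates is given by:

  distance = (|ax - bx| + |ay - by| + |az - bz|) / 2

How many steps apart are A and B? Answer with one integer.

|ax - bx| = |1 - 12| = 11
|ay - by| = |-3 - 7| = 10
|az - bz| = |2 - (-19)| = 21
distance = (11 + 10 + 21) / 2 = 42 / 2 = 21

Answer: 21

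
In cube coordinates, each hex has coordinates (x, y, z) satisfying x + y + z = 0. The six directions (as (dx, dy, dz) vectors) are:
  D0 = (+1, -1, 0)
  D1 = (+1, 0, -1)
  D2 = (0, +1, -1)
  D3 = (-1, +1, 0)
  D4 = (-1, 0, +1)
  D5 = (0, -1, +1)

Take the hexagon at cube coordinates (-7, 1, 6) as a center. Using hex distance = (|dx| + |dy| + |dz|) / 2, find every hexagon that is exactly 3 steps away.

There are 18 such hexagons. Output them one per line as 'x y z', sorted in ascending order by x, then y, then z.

Walk ring at distance 3 from (-7, 1, 6):
Start at center + D4*3 = (-10, 1, 9)
  hex 0: (-10, 1, 9)
  hex 1: (-9, 0, 9)
  hex 2: (-8, -1, 9)
  hex 3: (-7, -2, 9)
  hex 4: (-6, -2, 8)
  hex 5: (-5, -2, 7)
  hex 6: (-4, -2, 6)
  hex 7: (-4, -1, 5)
  hex 8: (-4, 0, 4)
  hex 9: (-4, 1, 3)
  hex 10: (-5, 2, 3)
  hex 11: (-6, 3, 3)
  hex 12: (-7, 4, 3)
  hex 13: (-8, 4, 4)
  hex 14: (-9, 4, 5)
  hex 15: (-10, 4, 6)
  hex 16: (-10, 3, 7)
  hex 17: (-10, 2, 8)
Sorted: 18 hexes.

Answer: -10 1 9
-10 2 8
-10 3 7
-10 4 6
-9 0 9
-9 4 5
-8 -1 9
-8 4 4
-7 -2 9
-7 4 3
-6 -2 8
-6 3 3
-5 -2 7
-5 2 3
-4 -2 6
-4 -1 5
-4 0 4
-4 1 3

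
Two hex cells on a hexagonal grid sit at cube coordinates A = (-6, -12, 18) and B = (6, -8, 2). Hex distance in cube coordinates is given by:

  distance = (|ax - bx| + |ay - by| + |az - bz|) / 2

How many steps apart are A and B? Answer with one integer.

Answer: 16

Derivation:
|ax - bx| = |-6 - 6| = 12
|ay - by| = |-12 - (-8)| = 4
|az - bz| = |18 - 2| = 16
distance = (12 + 4 + 16) / 2 = 32 / 2 = 16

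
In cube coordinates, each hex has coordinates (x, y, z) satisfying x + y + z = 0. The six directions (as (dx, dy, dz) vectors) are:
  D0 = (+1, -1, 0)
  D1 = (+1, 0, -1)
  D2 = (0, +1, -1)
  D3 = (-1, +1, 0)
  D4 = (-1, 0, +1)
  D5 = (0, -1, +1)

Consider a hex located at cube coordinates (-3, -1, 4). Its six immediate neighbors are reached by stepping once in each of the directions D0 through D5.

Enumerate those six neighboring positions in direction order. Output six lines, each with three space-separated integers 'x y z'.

Center: (-3, -1, 4). Add each direction:
  D0: (-3, -1, 4) + (1, -1, 0) = (-2, -2, 4)
  D1: (-3, -1, 4) + (1, 0, -1) = (-2, -1, 3)
  D2: (-3, -1, 4) + (0, 1, -1) = (-3, 0, 3)
  D3: (-3, -1, 4) + (-1, 1, 0) = (-4, 0, 4)
  D4: (-3, -1, 4) + (-1, 0, 1) = (-4, -1, 5)
  D5: (-3, -1, 4) + (0, -1, 1) = (-3, -2, 5)

Answer: -2 -2 4
-2 -1 3
-3 0 3
-4 0 4
-4 -1 5
-3 -2 5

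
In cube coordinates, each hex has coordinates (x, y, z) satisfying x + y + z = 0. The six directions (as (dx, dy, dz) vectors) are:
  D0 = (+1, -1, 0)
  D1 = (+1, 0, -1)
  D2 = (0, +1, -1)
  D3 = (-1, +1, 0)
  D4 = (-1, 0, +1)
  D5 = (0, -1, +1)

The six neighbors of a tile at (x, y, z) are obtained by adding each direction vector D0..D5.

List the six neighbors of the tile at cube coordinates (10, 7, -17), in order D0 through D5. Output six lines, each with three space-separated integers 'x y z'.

Answer: 11 6 -17
11 7 -18
10 8 -18
9 8 -17
9 7 -16
10 6 -16

Derivation:
Center: (10, 7, -17). Add each direction:
  D0: (10, 7, -17) + (1, -1, 0) = (11, 6, -17)
  D1: (10, 7, -17) + (1, 0, -1) = (11, 7, -18)
  D2: (10, 7, -17) + (0, 1, -1) = (10, 8, -18)
  D3: (10, 7, -17) + (-1, 1, 0) = (9, 8, -17)
  D4: (10, 7, -17) + (-1, 0, 1) = (9, 7, -16)
  D5: (10, 7, -17) + (0, -1, 1) = (10, 6, -16)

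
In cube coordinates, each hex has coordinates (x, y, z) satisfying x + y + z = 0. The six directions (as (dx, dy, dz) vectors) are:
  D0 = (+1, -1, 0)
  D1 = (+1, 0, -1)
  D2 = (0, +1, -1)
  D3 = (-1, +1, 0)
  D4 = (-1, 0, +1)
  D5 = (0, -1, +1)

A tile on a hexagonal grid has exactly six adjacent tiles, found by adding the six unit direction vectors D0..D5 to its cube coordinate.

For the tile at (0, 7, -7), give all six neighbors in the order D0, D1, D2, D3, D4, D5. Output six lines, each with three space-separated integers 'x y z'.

Answer: 1 6 -7
1 7 -8
0 8 -8
-1 8 -7
-1 7 -6
0 6 -6

Derivation:
Center: (0, 7, -7). Add each direction:
  D0: (0, 7, -7) + (1, -1, 0) = (1, 6, -7)
  D1: (0, 7, -7) + (1, 0, -1) = (1, 7, -8)
  D2: (0, 7, -7) + (0, 1, -1) = (0, 8, -8)
  D3: (0, 7, -7) + (-1, 1, 0) = (-1, 8, -7)
  D4: (0, 7, -7) + (-1, 0, 1) = (-1, 7, -6)
  D5: (0, 7, -7) + (0, -1, 1) = (0, 6, -6)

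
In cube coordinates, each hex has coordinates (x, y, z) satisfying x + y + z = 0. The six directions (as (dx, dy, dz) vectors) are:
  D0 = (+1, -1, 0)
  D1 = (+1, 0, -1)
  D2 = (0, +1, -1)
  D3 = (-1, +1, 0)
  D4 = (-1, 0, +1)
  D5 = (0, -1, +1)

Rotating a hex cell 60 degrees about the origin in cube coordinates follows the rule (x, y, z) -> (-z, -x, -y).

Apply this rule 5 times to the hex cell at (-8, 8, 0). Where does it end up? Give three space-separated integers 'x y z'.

Start: (-8, 8, 0)
Step 1: (-8, 8, 0) -> (-(0), -(-8), -(8)) = (0, 8, -8)
Step 2: (0, 8, -8) -> (-(-8), -(0), -(8)) = (8, 0, -8)
Step 3: (8, 0, -8) -> (-(-8), -(8), -(0)) = (8, -8, 0)
Step 4: (8, -8, 0) -> (-(0), -(8), -(-8)) = (0, -8, 8)
Step 5: (0, -8, 8) -> (-(8), -(0), -(-8)) = (-8, 0, 8)

Answer: -8 0 8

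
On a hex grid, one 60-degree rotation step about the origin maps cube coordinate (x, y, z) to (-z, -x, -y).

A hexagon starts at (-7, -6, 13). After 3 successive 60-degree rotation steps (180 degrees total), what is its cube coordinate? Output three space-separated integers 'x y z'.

Answer: 7 6 -13

Derivation:
Start: (-7, -6, 13)
Step 1: (-7, -6, 13) -> (-(13), -(-7), -(-6)) = (-13, 7, 6)
Step 2: (-13, 7, 6) -> (-(6), -(-13), -(7)) = (-6, 13, -7)
Step 3: (-6, 13, -7) -> (-(-7), -(-6), -(13)) = (7, 6, -13)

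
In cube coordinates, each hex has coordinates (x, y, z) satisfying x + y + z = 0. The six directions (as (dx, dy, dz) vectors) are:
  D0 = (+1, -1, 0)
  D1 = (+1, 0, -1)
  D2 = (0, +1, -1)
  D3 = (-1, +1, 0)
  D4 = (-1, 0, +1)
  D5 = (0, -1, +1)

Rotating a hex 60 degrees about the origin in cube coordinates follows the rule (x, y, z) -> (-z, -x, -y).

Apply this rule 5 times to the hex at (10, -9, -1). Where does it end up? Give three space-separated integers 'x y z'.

Start: (10, -9, -1)
Step 1: (10, -9, -1) -> (-(-1), -(10), -(-9)) = (1, -10, 9)
Step 2: (1, -10, 9) -> (-(9), -(1), -(-10)) = (-9, -1, 10)
Step 3: (-9, -1, 10) -> (-(10), -(-9), -(-1)) = (-10, 9, 1)
Step 4: (-10, 9, 1) -> (-(1), -(-10), -(9)) = (-1, 10, -9)
Step 5: (-1, 10, -9) -> (-(-9), -(-1), -(10)) = (9, 1, -10)

Answer: 9 1 -10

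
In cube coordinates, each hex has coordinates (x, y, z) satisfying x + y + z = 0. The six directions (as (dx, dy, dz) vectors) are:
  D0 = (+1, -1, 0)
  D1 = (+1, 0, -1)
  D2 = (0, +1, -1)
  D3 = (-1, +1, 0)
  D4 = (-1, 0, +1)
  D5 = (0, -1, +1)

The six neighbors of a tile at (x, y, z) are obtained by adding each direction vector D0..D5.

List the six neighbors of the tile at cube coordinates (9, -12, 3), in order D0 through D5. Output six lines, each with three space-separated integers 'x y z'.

Center: (9, -12, 3). Add each direction:
  D0: (9, -12, 3) + (1, -1, 0) = (10, -13, 3)
  D1: (9, -12, 3) + (1, 0, -1) = (10, -12, 2)
  D2: (9, -12, 3) + (0, 1, -1) = (9, -11, 2)
  D3: (9, -12, 3) + (-1, 1, 0) = (8, -11, 3)
  D4: (9, -12, 3) + (-1, 0, 1) = (8, -12, 4)
  D5: (9, -12, 3) + (0, -1, 1) = (9, -13, 4)

Answer: 10 -13 3
10 -12 2
9 -11 2
8 -11 3
8 -12 4
9 -13 4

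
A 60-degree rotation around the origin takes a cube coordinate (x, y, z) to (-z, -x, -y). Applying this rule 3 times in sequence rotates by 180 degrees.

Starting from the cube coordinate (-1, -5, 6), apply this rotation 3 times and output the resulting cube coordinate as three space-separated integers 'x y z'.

Start: (-1, -5, 6)
Step 1: (-1, -5, 6) -> (-(6), -(-1), -(-5)) = (-6, 1, 5)
Step 2: (-6, 1, 5) -> (-(5), -(-6), -(1)) = (-5, 6, -1)
Step 3: (-5, 6, -1) -> (-(-1), -(-5), -(6)) = (1, 5, -6)

Answer: 1 5 -6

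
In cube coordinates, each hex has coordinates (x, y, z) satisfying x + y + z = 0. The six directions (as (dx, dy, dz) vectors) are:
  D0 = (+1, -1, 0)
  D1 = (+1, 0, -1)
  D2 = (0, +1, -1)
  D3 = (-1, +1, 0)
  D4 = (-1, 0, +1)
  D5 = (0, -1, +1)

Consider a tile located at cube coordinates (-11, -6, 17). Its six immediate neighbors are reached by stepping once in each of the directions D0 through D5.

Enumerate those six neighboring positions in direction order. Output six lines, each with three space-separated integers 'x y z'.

Center: (-11, -6, 17). Add each direction:
  D0: (-11, -6, 17) + (1, -1, 0) = (-10, -7, 17)
  D1: (-11, -6, 17) + (1, 0, -1) = (-10, -6, 16)
  D2: (-11, -6, 17) + (0, 1, -1) = (-11, -5, 16)
  D3: (-11, -6, 17) + (-1, 1, 0) = (-12, -5, 17)
  D4: (-11, -6, 17) + (-1, 0, 1) = (-12, -6, 18)
  D5: (-11, -6, 17) + (0, -1, 1) = (-11, -7, 18)

Answer: -10 -7 17
-10 -6 16
-11 -5 16
-12 -5 17
-12 -6 18
-11 -7 18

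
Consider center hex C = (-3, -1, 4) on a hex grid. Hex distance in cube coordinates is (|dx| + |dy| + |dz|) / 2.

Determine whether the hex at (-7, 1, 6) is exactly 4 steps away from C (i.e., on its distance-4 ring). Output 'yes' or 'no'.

Answer: yes

Derivation:
|px - cx| = |-7 - (-3)| = 4
|py - cy| = |1 - (-1)| = 2
|pz - cz| = |6 - 4| = 2
distance = (4+2+2)/2 = 8/2 = 4
radius = 4; distance == radius -> yes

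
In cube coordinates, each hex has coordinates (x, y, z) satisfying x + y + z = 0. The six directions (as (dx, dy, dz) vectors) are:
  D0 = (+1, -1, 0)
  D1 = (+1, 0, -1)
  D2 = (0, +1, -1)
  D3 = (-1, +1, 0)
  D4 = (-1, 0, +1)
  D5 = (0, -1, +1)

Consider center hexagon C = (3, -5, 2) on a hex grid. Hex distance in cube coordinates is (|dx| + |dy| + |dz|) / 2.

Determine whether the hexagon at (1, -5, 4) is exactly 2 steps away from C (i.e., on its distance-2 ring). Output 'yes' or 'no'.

|px - cx| = |1 - 3| = 2
|py - cy| = |-5 - (-5)| = 0
|pz - cz| = |4 - 2| = 2
distance = (2+0+2)/2 = 4/2 = 2
radius = 2; distance == radius -> yes

Answer: yes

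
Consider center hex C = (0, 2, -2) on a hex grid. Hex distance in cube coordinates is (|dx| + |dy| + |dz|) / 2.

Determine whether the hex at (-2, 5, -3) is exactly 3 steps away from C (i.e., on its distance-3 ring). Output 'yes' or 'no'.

|px - cx| = |-2 - 0| = 2
|py - cy| = |5 - 2| = 3
|pz - cz| = |-3 - (-2)| = 1
distance = (2+3+1)/2 = 6/2 = 3
radius = 3; distance == radius -> yes

Answer: yes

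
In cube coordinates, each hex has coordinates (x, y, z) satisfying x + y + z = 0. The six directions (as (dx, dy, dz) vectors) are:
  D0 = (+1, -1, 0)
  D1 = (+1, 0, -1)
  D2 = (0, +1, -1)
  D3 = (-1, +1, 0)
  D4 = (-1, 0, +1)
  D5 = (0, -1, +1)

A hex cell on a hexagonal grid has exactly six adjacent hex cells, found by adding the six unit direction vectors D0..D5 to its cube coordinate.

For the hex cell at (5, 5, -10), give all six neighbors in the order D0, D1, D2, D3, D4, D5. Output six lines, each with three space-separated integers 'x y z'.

Answer: 6 4 -10
6 5 -11
5 6 -11
4 6 -10
4 5 -9
5 4 -9

Derivation:
Center: (5, 5, -10). Add each direction:
  D0: (5, 5, -10) + (1, -1, 0) = (6, 4, -10)
  D1: (5, 5, -10) + (1, 0, -1) = (6, 5, -11)
  D2: (5, 5, -10) + (0, 1, -1) = (5, 6, -11)
  D3: (5, 5, -10) + (-1, 1, 0) = (4, 6, -10)
  D4: (5, 5, -10) + (-1, 0, 1) = (4, 5, -9)
  D5: (5, 5, -10) + (0, -1, 1) = (5, 4, -9)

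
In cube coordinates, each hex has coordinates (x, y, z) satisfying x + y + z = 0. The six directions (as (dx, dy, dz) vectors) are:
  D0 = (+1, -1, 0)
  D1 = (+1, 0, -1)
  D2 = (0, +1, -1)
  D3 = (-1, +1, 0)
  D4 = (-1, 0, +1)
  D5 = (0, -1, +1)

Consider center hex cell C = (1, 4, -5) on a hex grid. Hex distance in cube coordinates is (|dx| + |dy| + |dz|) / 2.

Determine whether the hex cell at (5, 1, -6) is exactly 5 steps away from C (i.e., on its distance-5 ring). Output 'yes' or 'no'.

|px - cx| = |5 - 1| = 4
|py - cy| = |1 - 4| = 3
|pz - cz| = |-6 - (-5)| = 1
distance = (4+3+1)/2 = 8/2 = 4
radius = 5; distance != radius -> no

Answer: no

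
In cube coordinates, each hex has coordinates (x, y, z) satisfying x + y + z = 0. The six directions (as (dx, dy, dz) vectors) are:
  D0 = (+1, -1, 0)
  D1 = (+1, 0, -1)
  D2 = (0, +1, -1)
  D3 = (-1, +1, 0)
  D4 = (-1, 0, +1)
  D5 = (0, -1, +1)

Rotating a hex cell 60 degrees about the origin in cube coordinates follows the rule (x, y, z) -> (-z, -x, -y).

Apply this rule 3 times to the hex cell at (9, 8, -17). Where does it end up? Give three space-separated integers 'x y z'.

Answer: -9 -8 17

Derivation:
Start: (9, 8, -17)
Step 1: (9, 8, -17) -> (-(-17), -(9), -(8)) = (17, -9, -8)
Step 2: (17, -9, -8) -> (-(-8), -(17), -(-9)) = (8, -17, 9)
Step 3: (8, -17, 9) -> (-(9), -(8), -(-17)) = (-9, -8, 17)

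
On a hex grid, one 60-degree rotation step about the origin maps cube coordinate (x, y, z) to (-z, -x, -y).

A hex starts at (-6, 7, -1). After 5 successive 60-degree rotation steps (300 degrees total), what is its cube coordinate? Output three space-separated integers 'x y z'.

Start: (-6, 7, -1)
Step 1: (-6, 7, -1) -> (-(-1), -(-6), -(7)) = (1, 6, -7)
Step 2: (1, 6, -7) -> (-(-7), -(1), -(6)) = (7, -1, -6)
Step 3: (7, -1, -6) -> (-(-6), -(7), -(-1)) = (6, -7, 1)
Step 4: (6, -7, 1) -> (-(1), -(6), -(-7)) = (-1, -6, 7)
Step 5: (-1, -6, 7) -> (-(7), -(-1), -(-6)) = (-7, 1, 6)

Answer: -7 1 6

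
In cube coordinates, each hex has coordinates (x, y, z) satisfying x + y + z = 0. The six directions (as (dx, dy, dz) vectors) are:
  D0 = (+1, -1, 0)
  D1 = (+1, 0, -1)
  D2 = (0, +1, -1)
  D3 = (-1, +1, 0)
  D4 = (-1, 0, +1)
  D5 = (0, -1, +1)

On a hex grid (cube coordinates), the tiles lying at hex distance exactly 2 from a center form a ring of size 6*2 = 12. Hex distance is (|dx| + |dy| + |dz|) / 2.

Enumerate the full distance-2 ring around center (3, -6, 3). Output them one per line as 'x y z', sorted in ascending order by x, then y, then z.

Walk ring at distance 2 from (3, -6, 3):
Start at center + D4*2 = (1, -6, 5)
  hex 0: (1, -6, 5)
  hex 1: (2, -7, 5)
  hex 2: (3, -8, 5)
  hex 3: (4, -8, 4)
  hex 4: (5, -8, 3)
  hex 5: (5, -7, 2)
  hex 6: (5, -6, 1)
  hex 7: (4, -5, 1)
  hex 8: (3, -4, 1)
  hex 9: (2, -4, 2)
  hex 10: (1, -4, 3)
  hex 11: (1, -5, 4)
Sorted: 12 hexes.

Answer: 1 -6 5
1 -5 4
1 -4 3
2 -7 5
2 -4 2
3 -8 5
3 -4 1
4 -8 4
4 -5 1
5 -8 3
5 -7 2
5 -6 1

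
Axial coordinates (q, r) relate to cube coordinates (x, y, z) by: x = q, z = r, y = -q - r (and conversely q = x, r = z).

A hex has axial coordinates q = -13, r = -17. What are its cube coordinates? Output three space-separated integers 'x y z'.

x = q = -13
z = r = -17
y = -x - z = -(-13) - (-17) = 30

Answer: -13 30 -17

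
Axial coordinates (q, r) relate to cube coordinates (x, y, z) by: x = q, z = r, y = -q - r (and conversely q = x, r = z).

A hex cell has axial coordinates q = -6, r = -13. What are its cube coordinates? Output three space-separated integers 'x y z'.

x = q = -6
z = r = -13
y = -x - z = -(-6) - (-13) = 19

Answer: -6 19 -13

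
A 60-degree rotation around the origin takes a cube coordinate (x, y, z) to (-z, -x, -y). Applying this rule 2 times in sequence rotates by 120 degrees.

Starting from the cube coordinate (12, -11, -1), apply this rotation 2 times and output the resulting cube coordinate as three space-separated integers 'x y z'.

Start: (12, -11, -1)
Step 1: (12, -11, -1) -> (-(-1), -(12), -(-11)) = (1, -12, 11)
Step 2: (1, -12, 11) -> (-(11), -(1), -(-12)) = (-11, -1, 12)

Answer: -11 -1 12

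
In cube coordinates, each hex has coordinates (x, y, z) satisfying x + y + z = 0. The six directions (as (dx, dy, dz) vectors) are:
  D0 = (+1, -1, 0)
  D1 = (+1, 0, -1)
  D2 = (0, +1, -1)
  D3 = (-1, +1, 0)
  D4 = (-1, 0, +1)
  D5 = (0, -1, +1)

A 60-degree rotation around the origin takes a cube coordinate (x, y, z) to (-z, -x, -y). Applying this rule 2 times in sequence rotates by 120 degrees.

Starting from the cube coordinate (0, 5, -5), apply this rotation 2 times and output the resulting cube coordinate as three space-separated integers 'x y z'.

Start: (0, 5, -5)
Step 1: (0, 5, -5) -> (-(-5), -(0), -(5)) = (5, 0, -5)
Step 2: (5, 0, -5) -> (-(-5), -(5), -(0)) = (5, -5, 0)

Answer: 5 -5 0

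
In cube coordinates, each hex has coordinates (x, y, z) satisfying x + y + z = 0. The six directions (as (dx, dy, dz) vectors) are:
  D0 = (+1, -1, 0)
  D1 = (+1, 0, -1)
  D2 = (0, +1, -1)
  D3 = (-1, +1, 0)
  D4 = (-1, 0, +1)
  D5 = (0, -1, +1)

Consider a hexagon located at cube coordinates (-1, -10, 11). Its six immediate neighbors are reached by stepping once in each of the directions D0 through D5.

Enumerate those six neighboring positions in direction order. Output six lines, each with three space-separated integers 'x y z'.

Answer: 0 -11 11
0 -10 10
-1 -9 10
-2 -9 11
-2 -10 12
-1 -11 12

Derivation:
Center: (-1, -10, 11). Add each direction:
  D0: (-1, -10, 11) + (1, -1, 0) = (0, -11, 11)
  D1: (-1, -10, 11) + (1, 0, -1) = (0, -10, 10)
  D2: (-1, -10, 11) + (0, 1, -1) = (-1, -9, 10)
  D3: (-1, -10, 11) + (-1, 1, 0) = (-2, -9, 11)
  D4: (-1, -10, 11) + (-1, 0, 1) = (-2, -10, 12)
  D5: (-1, -10, 11) + (0, -1, 1) = (-1, -11, 12)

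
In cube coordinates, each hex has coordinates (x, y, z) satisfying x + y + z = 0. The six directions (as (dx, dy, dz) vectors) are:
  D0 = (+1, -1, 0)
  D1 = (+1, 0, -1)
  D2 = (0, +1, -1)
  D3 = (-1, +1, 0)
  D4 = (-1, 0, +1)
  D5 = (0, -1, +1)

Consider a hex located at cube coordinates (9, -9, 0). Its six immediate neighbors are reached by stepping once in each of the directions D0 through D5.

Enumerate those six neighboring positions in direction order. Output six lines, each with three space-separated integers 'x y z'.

Answer: 10 -10 0
10 -9 -1
9 -8 -1
8 -8 0
8 -9 1
9 -10 1

Derivation:
Center: (9, -9, 0). Add each direction:
  D0: (9, -9, 0) + (1, -1, 0) = (10, -10, 0)
  D1: (9, -9, 0) + (1, 0, -1) = (10, -9, -1)
  D2: (9, -9, 0) + (0, 1, -1) = (9, -8, -1)
  D3: (9, -9, 0) + (-1, 1, 0) = (8, -8, 0)
  D4: (9, -9, 0) + (-1, 0, 1) = (8, -9, 1)
  D5: (9, -9, 0) + (0, -1, 1) = (9, -10, 1)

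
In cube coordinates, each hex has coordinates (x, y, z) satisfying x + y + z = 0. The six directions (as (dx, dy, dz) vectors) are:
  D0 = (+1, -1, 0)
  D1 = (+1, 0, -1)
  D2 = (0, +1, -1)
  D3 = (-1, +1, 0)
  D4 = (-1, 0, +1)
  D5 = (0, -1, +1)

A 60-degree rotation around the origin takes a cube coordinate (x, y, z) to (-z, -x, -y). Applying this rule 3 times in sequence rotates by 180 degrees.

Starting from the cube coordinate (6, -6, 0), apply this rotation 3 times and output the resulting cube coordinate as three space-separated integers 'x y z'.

Answer: -6 6 0

Derivation:
Start: (6, -6, 0)
Step 1: (6, -6, 0) -> (-(0), -(6), -(-6)) = (0, -6, 6)
Step 2: (0, -6, 6) -> (-(6), -(0), -(-6)) = (-6, 0, 6)
Step 3: (-6, 0, 6) -> (-(6), -(-6), -(0)) = (-6, 6, 0)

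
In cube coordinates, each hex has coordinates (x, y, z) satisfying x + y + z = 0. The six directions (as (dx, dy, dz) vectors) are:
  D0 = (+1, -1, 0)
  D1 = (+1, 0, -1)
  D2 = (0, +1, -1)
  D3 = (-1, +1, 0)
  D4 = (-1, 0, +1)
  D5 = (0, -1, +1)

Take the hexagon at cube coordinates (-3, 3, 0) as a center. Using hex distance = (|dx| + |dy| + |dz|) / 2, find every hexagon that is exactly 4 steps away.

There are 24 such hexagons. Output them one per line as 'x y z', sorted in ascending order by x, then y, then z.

Answer: -7 3 4
-7 4 3
-7 5 2
-7 6 1
-7 7 0
-6 2 4
-6 7 -1
-5 1 4
-5 7 -2
-4 0 4
-4 7 -3
-3 -1 4
-3 7 -4
-2 -1 3
-2 6 -4
-1 -1 2
-1 5 -4
0 -1 1
0 4 -4
1 -1 0
1 0 -1
1 1 -2
1 2 -3
1 3 -4

Derivation:
Walk ring at distance 4 from (-3, 3, 0):
Start at center + D4*4 = (-7, 3, 4)
  hex 0: (-7, 3, 4)
  hex 1: (-6, 2, 4)
  hex 2: (-5, 1, 4)
  hex 3: (-4, 0, 4)
  hex 4: (-3, -1, 4)
  hex 5: (-2, -1, 3)
  hex 6: (-1, -1, 2)
  hex 7: (0, -1, 1)
  hex 8: (1, -1, 0)
  hex 9: (1, 0, -1)
  hex 10: (1, 1, -2)
  hex 11: (1, 2, -3)
  hex 12: (1, 3, -4)
  hex 13: (0, 4, -4)
  hex 14: (-1, 5, -4)
  hex 15: (-2, 6, -4)
  hex 16: (-3, 7, -4)
  hex 17: (-4, 7, -3)
  hex 18: (-5, 7, -2)
  hex 19: (-6, 7, -1)
  hex 20: (-7, 7, 0)
  hex 21: (-7, 6, 1)
  hex 22: (-7, 5, 2)
  hex 23: (-7, 4, 3)
Sorted: 24 hexes.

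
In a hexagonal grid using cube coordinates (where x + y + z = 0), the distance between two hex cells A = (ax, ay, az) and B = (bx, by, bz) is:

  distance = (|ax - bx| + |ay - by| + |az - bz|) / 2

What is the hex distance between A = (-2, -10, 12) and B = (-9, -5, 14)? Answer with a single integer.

|ax - bx| = |-2 - (-9)| = 7
|ay - by| = |-10 - (-5)| = 5
|az - bz| = |12 - 14| = 2
distance = (7 + 5 + 2) / 2 = 14 / 2 = 7

Answer: 7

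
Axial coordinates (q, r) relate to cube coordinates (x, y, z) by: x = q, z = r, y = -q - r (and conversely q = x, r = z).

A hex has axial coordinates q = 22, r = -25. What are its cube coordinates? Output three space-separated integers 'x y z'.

Answer: 22 3 -25

Derivation:
x = q = 22
z = r = -25
y = -x - z = -(22) - (-25) = 3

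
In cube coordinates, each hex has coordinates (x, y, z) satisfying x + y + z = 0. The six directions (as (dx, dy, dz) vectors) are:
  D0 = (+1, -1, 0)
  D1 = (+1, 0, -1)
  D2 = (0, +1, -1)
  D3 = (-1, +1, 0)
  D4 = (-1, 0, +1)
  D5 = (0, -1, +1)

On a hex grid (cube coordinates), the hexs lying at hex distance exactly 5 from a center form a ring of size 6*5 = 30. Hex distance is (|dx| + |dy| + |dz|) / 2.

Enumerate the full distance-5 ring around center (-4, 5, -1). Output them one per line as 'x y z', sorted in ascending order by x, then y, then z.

Answer: -9 5 4
-9 6 3
-9 7 2
-9 8 1
-9 9 0
-9 10 -1
-8 4 4
-8 10 -2
-7 3 4
-7 10 -3
-6 2 4
-6 10 -4
-5 1 4
-5 10 -5
-4 0 4
-4 10 -6
-3 0 3
-3 9 -6
-2 0 2
-2 8 -6
-1 0 1
-1 7 -6
0 0 0
0 6 -6
1 0 -1
1 1 -2
1 2 -3
1 3 -4
1 4 -5
1 5 -6

Derivation:
Walk ring at distance 5 from (-4, 5, -1):
Start at center + D4*5 = (-9, 5, 4)
  hex 0: (-9, 5, 4)
  hex 1: (-8, 4, 4)
  hex 2: (-7, 3, 4)
  hex 3: (-6, 2, 4)
  hex 4: (-5, 1, 4)
  hex 5: (-4, 0, 4)
  hex 6: (-3, 0, 3)
  hex 7: (-2, 0, 2)
  hex 8: (-1, 0, 1)
  hex 9: (0, 0, 0)
  hex 10: (1, 0, -1)
  hex 11: (1, 1, -2)
  hex 12: (1, 2, -3)
  hex 13: (1, 3, -4)
  hex 14: (1, 4, -5)
  hex 15: (1, 5, -6)
  hex 16: (0, 6, -6)
  hex 17: (-1, 7, -6)
  hex 18: (-2, 8, -6)
  hex 19: (-3, 9, -6)
  hex 20: (-4, 10, -6)
  hex 21: (-5, 10, -5)
  hex 22: (-6, 10, -4)
  hex 23: (-7, 10, -3)
  hex 24: (-8, 10, -2)
  hex 25: (-9, 10, -1)
  hex 26: (-9, 9, 0)
  hex 27: (-9, 8, 1)
  hex 28: (-9, 7, 2)
  hex 29: (-9, 6, 3)
Sorted: 30 hexes.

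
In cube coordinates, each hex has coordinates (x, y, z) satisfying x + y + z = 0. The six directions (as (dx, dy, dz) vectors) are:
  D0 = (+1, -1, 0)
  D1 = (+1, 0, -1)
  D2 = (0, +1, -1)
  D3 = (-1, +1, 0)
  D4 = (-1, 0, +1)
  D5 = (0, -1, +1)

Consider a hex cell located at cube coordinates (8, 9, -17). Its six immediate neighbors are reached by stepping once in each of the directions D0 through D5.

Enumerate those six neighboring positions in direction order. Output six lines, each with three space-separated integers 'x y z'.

Answer: 9 8 -17
9 9 -18
8 10 -18
7 10 -17
7 9 -16
8 8 -16

Derivation:
Center: (8, 9, -17). Add each direction:
  D0: (8, 9, -17) + (1, -1, 0) = (9, 8, -17)
  D1: (8, 9, -17) + (1, 0, -1) = (9, 9, -18)
  D2: (8, 9, -17) + (0, 1, -1) = (8, 10, -18)
  D3: (8, 9, -17) + (-1, 1, 0) = (7, 10, -17)
  D4: (8, 9, -17) + (-1, 0, 1) = (7, 9, -16)
  D5: (8, 9, -17) + (0, -1, 1) = (8, 8, -16)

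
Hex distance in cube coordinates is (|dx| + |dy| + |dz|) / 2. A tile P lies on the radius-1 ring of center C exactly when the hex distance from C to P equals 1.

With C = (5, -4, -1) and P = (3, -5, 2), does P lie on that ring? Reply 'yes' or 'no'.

Answer: no

Derivation:
|px - cx| = |3 - 5| = 2
|py - cy| = |-5 - (-4)| = 1
|pz - cz| = |2 - (-1)| = 3
distance = (2+1+3)/2 = 6/2 = 3
radius = 1; distance != radius -> no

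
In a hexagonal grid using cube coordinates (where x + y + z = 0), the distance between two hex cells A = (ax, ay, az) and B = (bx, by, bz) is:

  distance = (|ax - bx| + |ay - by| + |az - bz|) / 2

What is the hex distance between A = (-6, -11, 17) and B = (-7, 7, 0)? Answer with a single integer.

Answer: 18

Derivation:
|ax - bx| = |-6 - (-7)| = 1
|ay - by| = |-11 - 7| = 18
|az - bz| = |17 - 0| = 17
distance = (1 + 18 + 17) / 2 = 36 / 2 = 18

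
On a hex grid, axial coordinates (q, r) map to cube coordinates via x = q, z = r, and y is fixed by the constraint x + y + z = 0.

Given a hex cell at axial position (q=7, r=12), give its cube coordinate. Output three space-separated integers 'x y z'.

Answer: 7 -19 12

Derivation:
x = q = 7
z = r = 12
y = -x - z = -(7) - (12) = -19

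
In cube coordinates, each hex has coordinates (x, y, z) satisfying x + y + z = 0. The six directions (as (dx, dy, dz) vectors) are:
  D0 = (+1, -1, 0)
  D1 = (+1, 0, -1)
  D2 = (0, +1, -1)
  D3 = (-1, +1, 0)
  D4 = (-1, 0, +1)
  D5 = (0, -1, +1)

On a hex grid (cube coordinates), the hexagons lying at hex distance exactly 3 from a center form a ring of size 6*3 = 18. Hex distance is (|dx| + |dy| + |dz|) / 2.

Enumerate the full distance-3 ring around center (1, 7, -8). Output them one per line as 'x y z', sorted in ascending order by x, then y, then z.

Walk ring at distance 3 from (1, 7, -8):
Start at center + D4*3 = (-2, 7, -5)
  hex 0: (-2, 7, -5)
  hex 1: (-1, 6, -5)
  hex 2: (0, 5, -5)
  hex 3: (1, 4, -5)
  hex 4: (2, 4, -6)
  hex 5: (3, 4, -7)
  hex 6: (4, 4, -8)
  hex 7: (4, 5, -9)
  hex 8: (4, 6, -10)
  hex 9: (4, 7, -11)
  hex 10: (3, 8, -11)
  hex 11: (2, 9, -11)
  hex 12: (1, 10, -11)
  hex 13: (0, 10, -10)
  hex 14: (-1, 10, -9)
  hex 15: (-2, 10, -8)
  hex 16: (-2, 9, -7)
  hex 17: (-2, 8, -6)
Sorted: 18 hexes.

Answer: -2 7 -5
-2 8 -6
-2 9 -7
-2 10 -8
-1 6 -5
-1 10 -9
0 5 -5
0 10 -10
1 4 -5
1 10 -11
2 4 -6
2 9 -11
3 4 -7
3 8 -11
4 4 -8
4 5 -9
4 6 -10
4 7 -11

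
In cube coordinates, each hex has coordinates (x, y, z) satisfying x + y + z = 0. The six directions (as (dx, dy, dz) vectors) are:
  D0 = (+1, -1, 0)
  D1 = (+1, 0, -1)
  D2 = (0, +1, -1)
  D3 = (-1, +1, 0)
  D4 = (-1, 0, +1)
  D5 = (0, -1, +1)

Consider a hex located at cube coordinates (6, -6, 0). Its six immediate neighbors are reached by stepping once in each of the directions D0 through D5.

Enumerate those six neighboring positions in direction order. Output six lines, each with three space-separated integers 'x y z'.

Answer: 7 -7 0
7 -6 -1
6 -5 -1
5 -5 0
5 -6 1
6 -7 1

Derivation:
Center: (6, -6, 0). Add each direction:
  D0: (6, -6, 0) + (1, -1, 0) = (7, -7, 0)
  D1: (6, -6, 0) + (1, 0, -1) = (7, -6, -1)
  D2: (6, -6, 0) + (0, 1, -1) = (6, -5, -1)
  D3: (6, -6, 0) + (-1, 1, 0) = (5, -5, 0)
  D4: (6, -6, 0) + (-1, 0, 1) = (5, -6, 1)
  D5: (6, -6, 0) + (0, -1, 1) = (6, -7, 1)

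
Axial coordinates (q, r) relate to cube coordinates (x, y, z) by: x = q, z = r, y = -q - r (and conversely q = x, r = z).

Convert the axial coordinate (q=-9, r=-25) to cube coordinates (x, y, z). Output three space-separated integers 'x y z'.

x = q = -9
z = r = -25
y = -x - z = -(-9) - (-25) = 34

Answer: -9 34 -25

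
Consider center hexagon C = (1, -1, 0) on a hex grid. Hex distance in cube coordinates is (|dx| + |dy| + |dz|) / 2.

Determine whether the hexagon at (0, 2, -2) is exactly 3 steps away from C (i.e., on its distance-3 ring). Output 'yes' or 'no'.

|px - cx| = |0 - 1| = 1
|py - cy| = |2 - (-1)| = 3
|pz - cz| = |-2 - 0| = 2
distance = (1+3+2)/2 = 6/2 = 3
radius = 3; distance == radius -> yes

Answer: yes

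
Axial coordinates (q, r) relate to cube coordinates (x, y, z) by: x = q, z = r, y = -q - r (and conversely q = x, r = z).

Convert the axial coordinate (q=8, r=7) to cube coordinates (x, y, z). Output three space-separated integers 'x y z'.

Answer: 8 -15 7

Derivation:
x = q = 8
z = r = 7
y = -x - z = -(8) - (7) = -15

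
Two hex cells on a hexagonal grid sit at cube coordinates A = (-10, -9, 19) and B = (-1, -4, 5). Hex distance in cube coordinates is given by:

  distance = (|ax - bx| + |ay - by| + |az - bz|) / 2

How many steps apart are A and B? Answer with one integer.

Answer: 14

Derivation:
|ax - bx| = |-10 - (-1)| = 9
|ay - by| = |-9 - (-4)| = 5
|az - bz| = |19 - 5| = 14
distance = (9 + 5 + 14) / 2 = 28 / 2 = 14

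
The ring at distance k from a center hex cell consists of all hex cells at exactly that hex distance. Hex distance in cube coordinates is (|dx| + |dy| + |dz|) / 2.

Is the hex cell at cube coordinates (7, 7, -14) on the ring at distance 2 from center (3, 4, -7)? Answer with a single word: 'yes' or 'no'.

Answer: no

Derivation:
|px - cx| = |7 - 3| = 4
|py - cy| = |7 - 4| = 3
|pz - cz| = |-14 - (-7)| = 7
distance = (4+3+7)/2 = 14/2 = 7
radius = 2; distance != radius -> no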